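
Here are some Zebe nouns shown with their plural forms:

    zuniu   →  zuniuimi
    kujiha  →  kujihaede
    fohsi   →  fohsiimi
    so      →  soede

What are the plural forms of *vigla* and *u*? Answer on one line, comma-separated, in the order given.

The alternation tracks the last vowel of the stem — -imi when the last vowel of the stem is a high vowel (*zuniu*, *fohsi*); -ede when the last vowel of the stem is a non-high vowel (*kujiha*, *so*).
Since the last vowel of *vigla* is /a/ (a non-high vowel), it takes -ede, giving *viglaede*.
Since the last vowel of *u* is /u/ (a high vowel), it takes -imi, giving *uimi*.

viglaede, uimi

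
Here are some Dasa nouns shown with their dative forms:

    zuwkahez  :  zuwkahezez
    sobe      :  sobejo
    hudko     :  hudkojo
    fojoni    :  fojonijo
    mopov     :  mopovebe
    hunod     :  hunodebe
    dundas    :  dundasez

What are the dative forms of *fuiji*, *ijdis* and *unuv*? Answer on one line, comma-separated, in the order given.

fuijijo, ijdisez, unuvebe

The suffix is conditioned by the final sound: -ez when the stem ends in a sibilant (*zuwkahez*, *dundas*); -ebe when the stem ends in a non-sibilant consonant (*mopov*, *hunod*); -jo when the stem ends in a vowel (*sobe*, *hudko*, *fojoni*).
The final sound of *fuiji* is /i/, which is a vowel, so the suffix is -jo, giving *fuijijo*.
Since the final sound of *ijdis* is /s/ (a sibilant), it takes -ez, giving *ijdisez*.
*unuv* — final sound /v/ (a non-sibilant consonant) → -ebe → *unuvebe*.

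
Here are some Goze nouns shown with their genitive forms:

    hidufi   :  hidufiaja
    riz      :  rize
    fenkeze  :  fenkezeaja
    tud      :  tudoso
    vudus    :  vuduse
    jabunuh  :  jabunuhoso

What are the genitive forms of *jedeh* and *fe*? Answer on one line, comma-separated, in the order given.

The suffix is conditioned by the final sound: -e when the stem ends in a sibilant (*riz*, *vudus*); -oso when the stem ends in a non-sibilant consonant (*tud*, *jabunuh*); -aja when the stem ends in a vowel (*hidufi*, *fenkeze*).
*jedeh*: final sound = /h/, a non-sibilant consonant → -oso → *jedehoso*.
Since the final sound of *fe* is /e/ (a vowel), it takes -aja, giving *feaja*.

jedehoso, feaja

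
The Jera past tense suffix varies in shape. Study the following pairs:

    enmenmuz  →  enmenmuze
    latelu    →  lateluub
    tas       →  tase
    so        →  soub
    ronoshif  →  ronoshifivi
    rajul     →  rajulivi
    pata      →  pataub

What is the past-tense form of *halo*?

The pattern is sibilance of the final sound: -e when the stem ends in a sibilant (*enmenmuz*, *tas*); -ivi when the stem ends in a non-sibilant consonant (*ronoshif*, *rajul*); -ub when the stem ends in a vowel (*latelu*, *so*, *pata*).
The final sound of *halo* is /o/, which is a vowel, so the suffix is -ub, giving *haloub*.

haloub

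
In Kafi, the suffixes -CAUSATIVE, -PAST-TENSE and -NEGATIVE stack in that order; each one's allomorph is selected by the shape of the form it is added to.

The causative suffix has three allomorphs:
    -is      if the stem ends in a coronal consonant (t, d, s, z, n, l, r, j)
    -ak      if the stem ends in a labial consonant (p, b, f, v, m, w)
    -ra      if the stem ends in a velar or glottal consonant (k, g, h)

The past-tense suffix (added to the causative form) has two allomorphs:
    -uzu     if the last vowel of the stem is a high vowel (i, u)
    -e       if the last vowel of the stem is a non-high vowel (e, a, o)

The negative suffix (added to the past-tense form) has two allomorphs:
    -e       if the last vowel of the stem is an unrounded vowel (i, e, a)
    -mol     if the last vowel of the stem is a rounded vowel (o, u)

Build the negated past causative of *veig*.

veigraee

Since the final consonant of *veig* is /g/ (velar/glottal), it takes -ra, giving *veigra*.
The last vowel of the causative form *veigra* is /a/, which is a non-high vowel, so the past-tense suffix is -e, giving *veigrae*.
The past-tense form *veigrae* — last vowel /e/ (an unrounded vowel) → -e → *veigraee*.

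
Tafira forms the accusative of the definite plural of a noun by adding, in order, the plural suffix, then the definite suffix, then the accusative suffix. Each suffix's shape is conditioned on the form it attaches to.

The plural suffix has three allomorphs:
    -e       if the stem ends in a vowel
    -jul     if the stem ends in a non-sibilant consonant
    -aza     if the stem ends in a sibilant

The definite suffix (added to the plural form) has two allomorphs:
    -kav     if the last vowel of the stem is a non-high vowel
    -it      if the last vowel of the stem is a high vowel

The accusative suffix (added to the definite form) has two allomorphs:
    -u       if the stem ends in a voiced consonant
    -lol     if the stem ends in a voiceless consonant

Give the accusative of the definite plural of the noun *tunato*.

*tunato*: final sound = /o/, a vowel → -e → *tunatoe*.
Since the last vowel of the plural form *tunatoe* is /e/ (a non-high vowel), it takes -kav, giving *tunatoekav*.
Since the final consonant of the definite form *tunatoekav* is /v/ (voiced), it takes -u, giving *tunatoekavu*.

tunatoekavu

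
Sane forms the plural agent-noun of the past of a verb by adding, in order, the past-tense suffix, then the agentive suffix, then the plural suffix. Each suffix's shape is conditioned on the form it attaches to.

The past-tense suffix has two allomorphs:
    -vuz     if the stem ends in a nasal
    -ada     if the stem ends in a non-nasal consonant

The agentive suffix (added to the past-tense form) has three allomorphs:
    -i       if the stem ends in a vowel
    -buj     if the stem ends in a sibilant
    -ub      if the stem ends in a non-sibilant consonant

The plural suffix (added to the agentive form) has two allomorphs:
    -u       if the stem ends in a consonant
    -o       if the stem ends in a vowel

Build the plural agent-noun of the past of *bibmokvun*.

bibmokvunvuzbuju

The final consonant of *bibmokvun* is /n/, which is a nasal, so the past-tense suffix is -vuz, giving *bibmokvunvuz*.
The past-tense form *bibmokvunvuz*: final sound = /z/, a sibilant → -buj → *bibmokvunvuzbuj*.
The agentive form *bibmokvunvuzbuj*: final sound = /j/, a consonant → -u → *bibmokvunvuzbuju*.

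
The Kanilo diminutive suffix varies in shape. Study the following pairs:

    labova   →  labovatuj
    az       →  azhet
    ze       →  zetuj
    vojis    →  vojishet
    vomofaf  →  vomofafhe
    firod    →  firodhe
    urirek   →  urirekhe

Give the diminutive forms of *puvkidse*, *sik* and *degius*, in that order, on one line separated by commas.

puvkidsetuj, sikhe, degiushet

Looking at the final sound of each stem: -het when the stem ends in a sibilant (*az*, *vojis*); -he when the stem ends in a non-sibilant consonant (*vomofaf*, *firod*, *urirek*); -tuj when the stem ends in a vowel (*labova*, *ze*).
*puvkidse*: final sound = /e/, a vowel → -tuj → *puvkidsetuj*.
*sik*: final sound = /k/, a non-sibilant consonant → -he → *sikhe*.
The final sound of *degius* is /s/, which is a sibilant, so the suffix is -het, giving *degiushet*.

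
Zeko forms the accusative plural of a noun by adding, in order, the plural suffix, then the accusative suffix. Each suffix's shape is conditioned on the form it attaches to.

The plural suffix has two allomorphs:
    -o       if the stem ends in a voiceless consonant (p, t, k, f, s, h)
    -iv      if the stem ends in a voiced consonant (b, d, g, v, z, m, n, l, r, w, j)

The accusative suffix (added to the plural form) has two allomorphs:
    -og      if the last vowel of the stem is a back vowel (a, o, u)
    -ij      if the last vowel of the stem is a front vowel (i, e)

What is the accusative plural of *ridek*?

ridekoog

Since the final consonant of *ridek* is /k/ (voiceless), it takes -o, giving *rideko*.
The plural form *rideko*: last vowel = /o/, a back vowel → -og → *ridekoog*.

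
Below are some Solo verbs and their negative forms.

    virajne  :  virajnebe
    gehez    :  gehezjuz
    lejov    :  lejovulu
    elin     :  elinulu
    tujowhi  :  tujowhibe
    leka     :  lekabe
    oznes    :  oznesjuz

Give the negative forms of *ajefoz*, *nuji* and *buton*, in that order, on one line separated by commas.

ajefozjuz, nujibe, butonulu

The pattern is sibilance of the final sound: -juz when the stem ends in a sibilant (*gehez*, *oznes*); -ulu when the stem ends in a non-sibilant consonant (*lejov*, *elin*); -be when the stem ends in a vowel (*virajne*, *tujowhi*, *leka*).
*ajefoz*: final sound = /z/, a sibilant → -juz → *ajefozjuz*.
The final sound of *nuji* is /i/, which is a vowel, so the suffix is -be, giving *nujibe*.
Since the final sound of *buton* is /n/ (a non-sibilant consonant), it takes -ulu, giving *butonulu*.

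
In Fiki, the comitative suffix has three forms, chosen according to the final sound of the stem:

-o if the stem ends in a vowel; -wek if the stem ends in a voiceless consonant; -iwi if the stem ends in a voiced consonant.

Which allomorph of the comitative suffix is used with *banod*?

-iwi

*banod* — final sound /d/ (a voiced consonant) → -iwi.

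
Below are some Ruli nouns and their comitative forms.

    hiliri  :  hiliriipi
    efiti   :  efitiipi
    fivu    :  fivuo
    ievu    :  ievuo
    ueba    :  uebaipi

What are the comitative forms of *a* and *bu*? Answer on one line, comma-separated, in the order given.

aipi, buo

The pattern is rounding harmony: -o when the last vowel of the stem is a rounded vowel (*fivu*, *ievu*); -ipi when the last vowel of the stem is an unrounded vowel (*hiliri*, *efiti*, *ueba*).
The last vowel of *a* is /a/, which is an unrounded vowel, so the suffix is -ipi, giving *aipi*.
Since the last vowel of *bu* is /u/ (a rounded vowel), it takes -o, giving *buo*.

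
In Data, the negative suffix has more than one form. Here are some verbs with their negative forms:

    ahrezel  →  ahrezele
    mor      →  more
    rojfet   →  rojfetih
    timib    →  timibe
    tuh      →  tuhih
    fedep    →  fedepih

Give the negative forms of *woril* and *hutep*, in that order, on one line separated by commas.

worile, hutepih

Looking at the final consonant of each stem: -ih when the stem ends in a voiceless consonant (*rojfet*, *tuh*, *fedep*); -e when the stem ends in a voiced consonant (*ahrezel*, *mor*, *timib*).
*woril* — final consonant /l/ (voiced) → -e → *worile*.
The final consonant of *hutep* is /p/, which is voiceless, so the suffix is -ih, giving *hutepih*.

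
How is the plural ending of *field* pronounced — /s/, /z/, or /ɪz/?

/z/

The stem *field* ends in a voiced non-sibilant sound.
The plural suffix surfaces as /ɪz/ after sibilants, /s/ after other voiceless consonants, and /z/ after other voiced sounds.
So the plural -s on *field* is pronounced /z/.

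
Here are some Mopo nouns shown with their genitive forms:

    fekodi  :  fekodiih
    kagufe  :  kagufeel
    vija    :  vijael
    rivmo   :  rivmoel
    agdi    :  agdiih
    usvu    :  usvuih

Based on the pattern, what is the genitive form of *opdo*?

The pattern is height harmony: -ih when the last vowel of the stem is a high vowel (*fekodi*, *agdi*, *usvu*); -el when the last vowel of the stem is a non-high vowel (*kagufe*, *vija*, *rivmo*).
*opdo*: last vowel = /o/, a non-high vowel → -el → *opdoel*.

opdoel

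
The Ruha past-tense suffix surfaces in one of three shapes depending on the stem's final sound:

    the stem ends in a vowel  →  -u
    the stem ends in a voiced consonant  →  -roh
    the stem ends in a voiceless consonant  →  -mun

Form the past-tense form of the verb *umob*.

umobroh

*umob*: final sound = /b/, a voiced consonant → -roh → *umobroh*.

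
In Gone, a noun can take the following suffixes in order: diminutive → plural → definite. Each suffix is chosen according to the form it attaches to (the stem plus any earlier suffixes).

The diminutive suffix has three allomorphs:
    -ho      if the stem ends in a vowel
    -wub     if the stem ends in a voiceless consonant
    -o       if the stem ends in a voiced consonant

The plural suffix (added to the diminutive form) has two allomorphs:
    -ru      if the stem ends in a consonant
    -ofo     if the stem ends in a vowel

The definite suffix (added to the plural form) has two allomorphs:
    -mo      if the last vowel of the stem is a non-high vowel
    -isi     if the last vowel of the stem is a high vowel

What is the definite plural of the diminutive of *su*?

Since the final sound of *su* is /u/ (a vowel), it takes -ho, giving *suho*.
Since the final sound of the diminutive form *suho* is /o/ (a vowel), it takes -ofo, giving *suhoofo*.
The plural form *suhoofo*: last vowel = /o/, a non-high vowel → -mo → *suhoofomo*.

suhoofomo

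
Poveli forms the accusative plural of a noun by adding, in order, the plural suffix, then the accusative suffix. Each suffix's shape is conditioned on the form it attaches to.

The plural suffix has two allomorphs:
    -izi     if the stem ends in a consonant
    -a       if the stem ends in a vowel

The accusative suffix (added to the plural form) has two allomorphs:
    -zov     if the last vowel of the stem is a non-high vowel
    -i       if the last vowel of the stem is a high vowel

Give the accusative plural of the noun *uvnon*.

uvnonizii

The final sound of *uvnon* is /n/, which is a consonant, so the plural suffix is -izi, giving *uvnonizi*.
The plural form *uvnonizi*: last vowel = /i/, a high vowel → -i → *uvnonizii*.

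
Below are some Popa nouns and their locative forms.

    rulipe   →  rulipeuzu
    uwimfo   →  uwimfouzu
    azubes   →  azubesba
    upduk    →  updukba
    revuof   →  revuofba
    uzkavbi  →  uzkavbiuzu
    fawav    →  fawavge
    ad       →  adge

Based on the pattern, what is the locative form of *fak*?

fakba

The pattern is voicing of the final sound: -ba when the stem ends in a voiceless consonant (*azubes*, *upduk*, *revuof*); -ge when the stem ends in a voiced consonant (*fawav*, *ad*); -uzu when the stem ends in a vowel (*rulipe*, *uwimfo*, *uzkavbi*).
The final sound of *fak* is /k/, which is a voiceless consonant, so the suffix is -ba, giving *fakba*.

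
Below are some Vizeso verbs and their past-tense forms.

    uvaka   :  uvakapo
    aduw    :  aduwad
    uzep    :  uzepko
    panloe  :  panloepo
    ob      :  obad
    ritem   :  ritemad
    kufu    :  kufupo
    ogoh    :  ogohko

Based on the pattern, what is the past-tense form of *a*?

apo

Looking at the final sound of each stem: -ko when the stem ends in a voiceless consonant (*uzep*, *ogoh*); -ad when the stem ends in a voiced consonant (*aduw*, *ob*, *ritem*); -po when the stem ends in a vowel (*uvaka*, *panloe*, *kufu*).
Since the final sound of *a* is /a/ (a vowel), it takes -po, giving *apo*.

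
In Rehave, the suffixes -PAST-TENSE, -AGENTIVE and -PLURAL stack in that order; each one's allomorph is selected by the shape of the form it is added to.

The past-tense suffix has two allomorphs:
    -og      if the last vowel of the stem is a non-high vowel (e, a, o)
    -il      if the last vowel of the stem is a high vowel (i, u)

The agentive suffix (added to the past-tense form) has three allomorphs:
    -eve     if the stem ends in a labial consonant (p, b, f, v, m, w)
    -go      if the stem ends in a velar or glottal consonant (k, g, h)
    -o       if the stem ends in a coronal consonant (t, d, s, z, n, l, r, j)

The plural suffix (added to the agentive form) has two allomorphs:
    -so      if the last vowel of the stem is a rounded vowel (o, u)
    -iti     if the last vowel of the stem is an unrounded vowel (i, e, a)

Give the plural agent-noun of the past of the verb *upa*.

Since the last vowel of *upa* is /a/ (a non-high vowel), it takes -og, giving *upaog*.
The final consonant of the past-tense form *upaog* is /g/, which is velar/glottal, so the agentive suffix is -go, giving *upaoggo*.
The agentive form *upaoggo*: last vowel = /o/, a rounded vowel → -so → *upaoggoso*.

upaoggoso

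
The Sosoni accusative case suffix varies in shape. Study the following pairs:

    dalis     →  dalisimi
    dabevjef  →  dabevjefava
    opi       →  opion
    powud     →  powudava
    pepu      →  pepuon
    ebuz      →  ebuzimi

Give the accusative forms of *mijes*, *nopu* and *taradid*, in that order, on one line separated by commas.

mijesimi, nopuon, taradidava

The suffix is conditioned by the final sound: -imi when the stem ends in a sibilant (*dalis*, *ebuz*); -ava when the stem ends in a non-sibilant consonant (*dabevjef*, *powud*); -on when the stem ends in a vowel (*opi*, *pepu*).
*mijes*: final sound = /s/, a sibilant → -imi → *mijesimi*.
The final sound of *nopu* is /u/, which is a vowel, so the suffix is -on, giving *nopuon*.
The final sound of *taradid* is /d/, which is a non-sibilant consonant, so the suffix is -ava, giving *taradidava*.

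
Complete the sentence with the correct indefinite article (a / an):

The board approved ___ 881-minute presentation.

an

The indefinite article is chosen by the initial *sound* of the following word, not its spelling.
The number *881* is spoken "eight hundred …", beginning with /eɪt/ — a vowel sound.
So the article is *an*: The board approved an 881-minute presentation.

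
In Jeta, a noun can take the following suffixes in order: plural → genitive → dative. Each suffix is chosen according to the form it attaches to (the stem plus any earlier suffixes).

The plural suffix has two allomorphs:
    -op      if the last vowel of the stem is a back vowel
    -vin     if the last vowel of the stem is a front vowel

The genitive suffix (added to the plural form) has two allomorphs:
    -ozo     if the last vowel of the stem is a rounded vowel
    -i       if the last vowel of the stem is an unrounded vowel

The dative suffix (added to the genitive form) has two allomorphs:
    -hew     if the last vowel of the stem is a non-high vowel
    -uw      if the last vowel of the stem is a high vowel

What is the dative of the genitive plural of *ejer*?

ejerviniuw

*ejer*: last vowel = /e/, a front vowel → -vin → *ejervin*.
The plural form *ejervin* — last vowel /i/ (an unrounded vowel) → -i → *ejervini*.
The genitive form *ejervini* — last vowel /i/ (a high vowel) → -uw → *ejerviniuw*.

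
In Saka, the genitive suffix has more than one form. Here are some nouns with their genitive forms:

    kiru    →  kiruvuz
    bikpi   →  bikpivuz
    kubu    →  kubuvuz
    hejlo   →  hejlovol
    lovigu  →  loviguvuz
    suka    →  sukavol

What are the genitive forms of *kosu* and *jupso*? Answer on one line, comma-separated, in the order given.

kosuvuz, jupsovol

The suffix is conditioned by the last vowel: -vuz when the last vowel of the stem is a high vowel (*kiru*, *bikpi*, *kubu*, *lovigu*); -vol when the last vowel of the stem is a non-high vowel (*hejlo*, *suka*).
*kosu*: last vowel = /u/, a high vowel → -vuz → *kosuvuz*.
The last vowel of *jupso* is /o/, which is a non-high vowel, so the suffix is -vol, giving *jupsovol*.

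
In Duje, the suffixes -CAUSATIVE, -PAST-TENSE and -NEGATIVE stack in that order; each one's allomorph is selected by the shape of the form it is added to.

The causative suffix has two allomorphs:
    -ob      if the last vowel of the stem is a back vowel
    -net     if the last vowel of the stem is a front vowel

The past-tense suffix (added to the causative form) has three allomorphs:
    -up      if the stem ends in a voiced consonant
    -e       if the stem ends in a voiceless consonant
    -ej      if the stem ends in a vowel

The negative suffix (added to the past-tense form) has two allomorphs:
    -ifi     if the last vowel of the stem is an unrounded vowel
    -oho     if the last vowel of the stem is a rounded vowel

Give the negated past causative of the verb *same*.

The last vowel of *same* is /e/, which is a front vowel, so the causative suffix is -net, giving *samenet*.
The causative form *samenet*: final sound = /t/, a voiceless consonant → -e → *samenete*.
Since the last vowel of the past-tense form *samenete* is /e/ (an unrounded vowel), it takes -ifi, giving *sameneteifi*.

sameneteifi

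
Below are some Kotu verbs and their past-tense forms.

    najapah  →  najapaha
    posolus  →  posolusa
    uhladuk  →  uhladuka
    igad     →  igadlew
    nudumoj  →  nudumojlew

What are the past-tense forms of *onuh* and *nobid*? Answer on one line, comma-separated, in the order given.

onuha, nobidlew

The pattern is voicing of the final consonant: -a when the stem ends in a voiceless consonant (*najapah*, *posolus*, *uhladuk*); -lew when the stem ends in a voiced consonant (*igad*, *nudumoj*).
*onuh*: final consonant = /h/, voiceless → -a → *onuha*.
*nobid*: final consonant = /d/, voiced → -lew → *nobidlew*.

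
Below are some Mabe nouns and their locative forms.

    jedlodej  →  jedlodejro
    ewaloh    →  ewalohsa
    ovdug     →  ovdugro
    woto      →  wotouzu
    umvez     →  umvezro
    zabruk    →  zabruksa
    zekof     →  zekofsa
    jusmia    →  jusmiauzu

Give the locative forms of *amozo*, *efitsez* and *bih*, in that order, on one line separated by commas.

Looking at the final sound of each stem: -sa when the stem ends in a voiceless consonant (*ewaloh*, *zabruk*, *zekof*); -ro when the stem ends in a voiced consonant (*jedlodej*, *ovdug*, *umvez*); -uzu when the stem ends in a vowel (*woto*, *jusmia*).
*amozo*: final sound = /o/, a vowel → -uzu → *amozouzu*.
Since the final sound of *efitsez* is /z/ (a voiced consonant), it takes -ro, giving *efitsezro*.
*bih*: final sound = /h/, a voiceless consonant → -sa → *bihsa*.

amozouzu, efitsezro, bihsa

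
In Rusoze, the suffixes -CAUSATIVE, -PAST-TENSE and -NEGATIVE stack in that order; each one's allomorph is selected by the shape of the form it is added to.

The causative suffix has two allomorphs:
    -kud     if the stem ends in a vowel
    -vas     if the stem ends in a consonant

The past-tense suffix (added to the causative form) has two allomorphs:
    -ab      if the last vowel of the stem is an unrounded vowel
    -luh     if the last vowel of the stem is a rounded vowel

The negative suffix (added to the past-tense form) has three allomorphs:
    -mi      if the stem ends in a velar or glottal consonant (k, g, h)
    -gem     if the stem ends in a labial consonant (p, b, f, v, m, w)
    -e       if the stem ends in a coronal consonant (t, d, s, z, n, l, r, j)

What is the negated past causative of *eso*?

*eso*: final sound = /o/, a vowel → -kud → *esokud*.
The causative form *esokud* — last vowel /u/ (a rounded vowel) → -luh → *esokudluh*.
Since the final consonant of the past-tense form *esokudluh* is /h/ (velar/glottal), it takes -mi, giving *esokudluhmi*.

esokudluhmi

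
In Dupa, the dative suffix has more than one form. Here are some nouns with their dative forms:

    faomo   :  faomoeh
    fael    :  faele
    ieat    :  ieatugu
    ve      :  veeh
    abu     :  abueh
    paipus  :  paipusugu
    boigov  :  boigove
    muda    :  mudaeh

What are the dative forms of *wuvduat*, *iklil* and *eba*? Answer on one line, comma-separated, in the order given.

Looking at the final sound of each stem: -ugu when the stem ends in a voiceless consonant (*ieat*, *paipus*); -e when the stem ends in a voiced consonant (*fael*, *boigov*); -eh when the stem ends in a vowel (*faomo*, *ve*, *abu*, *muda*).
*wuvduat* — final sound /t/ (a voiceless consonant) → -ugu → *wuvduatugu*.
The final sound of *iklil* is /l/, which is a voiced consonant, so the suffix is -e, giving *iklile*.
Since the final sound of *eba* is /a/ (a vowel), it takes -eh, giving *ebaeh*.

wuvduatugu, iklile, ebaeh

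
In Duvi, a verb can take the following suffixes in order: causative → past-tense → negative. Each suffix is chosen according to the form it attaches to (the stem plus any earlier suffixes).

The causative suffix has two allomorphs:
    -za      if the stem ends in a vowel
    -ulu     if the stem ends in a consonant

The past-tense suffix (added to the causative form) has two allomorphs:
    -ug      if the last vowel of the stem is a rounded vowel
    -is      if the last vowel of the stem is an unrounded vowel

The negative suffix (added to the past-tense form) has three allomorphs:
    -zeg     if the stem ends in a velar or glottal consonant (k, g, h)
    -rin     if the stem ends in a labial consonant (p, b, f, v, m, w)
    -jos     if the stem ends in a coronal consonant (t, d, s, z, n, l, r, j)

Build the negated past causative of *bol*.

boluluugzeg

Since the final sound of *bol* is /l/ (a consonant), it takes -ulu, giving *bolulu*.
The causative form *bolulu* — last vowel /u/ (a rounded vowel) → -ug → *boluluug*.
Since the final consonant of the past-tense form *boluluug* is /g/ (velar/glottal), it takes -zeg, giving *boluluugzeg*.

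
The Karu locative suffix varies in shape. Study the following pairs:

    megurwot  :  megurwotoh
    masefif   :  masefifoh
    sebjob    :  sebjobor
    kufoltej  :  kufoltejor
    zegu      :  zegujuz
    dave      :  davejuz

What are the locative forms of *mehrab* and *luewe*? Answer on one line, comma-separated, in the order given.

Looking at the final sound of each stem: -oh when the stem ends in a voiceless consonant (*megurwot*, *masefif*); -or when the stem ends in a voiced consonant (*sebjob*, *kufoltej*); -juz when the stem ends in a vowel (*zegu*, *dave*).
*mehrab*: final sound = /b/, a voiced consonant → -or → *mehrabor*.
*luewe*: final sound = /e/, a vowel → -juz → *luewejuz*.

mehrabor, luewejuz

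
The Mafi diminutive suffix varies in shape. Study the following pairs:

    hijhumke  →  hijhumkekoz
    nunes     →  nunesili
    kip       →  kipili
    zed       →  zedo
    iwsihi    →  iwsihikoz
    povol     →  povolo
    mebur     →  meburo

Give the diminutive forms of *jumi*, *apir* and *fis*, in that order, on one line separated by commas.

The pattern is voicing of the final sound: -ili when the stem ends in a voiceless consonant (*nunes*, *kip*); -o when the stem ends in a voiced consonant (*zed*, *povol*, *mebur*); -koz when the stem ends in a vowel (*hijhumke*, *iwsihi*).
*jumi*: final sound = /i/, a vowel → -koz → *jumikoz*.
*apir*: final sound = /r/, a voiced consonant → -o → *apiro*.
The final sound of *fis* is /s/, which is a voiceless consonant, so the suffix is -ili, giving *fisili*.

jumikoz, apiro, fisili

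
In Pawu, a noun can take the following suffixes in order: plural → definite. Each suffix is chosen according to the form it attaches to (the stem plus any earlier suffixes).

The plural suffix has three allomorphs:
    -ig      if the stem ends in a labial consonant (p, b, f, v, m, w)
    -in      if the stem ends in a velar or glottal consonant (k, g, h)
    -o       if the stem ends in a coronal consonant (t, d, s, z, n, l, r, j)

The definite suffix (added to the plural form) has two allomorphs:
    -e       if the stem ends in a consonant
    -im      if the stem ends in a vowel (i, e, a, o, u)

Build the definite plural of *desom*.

desomige

*desom*: final consonant = /m/, labial → -ig → *desomig*.
The final sound of the plural form *desomig* is /g/, which is a consonant, so the definite suffix is -e, giving *desomige*.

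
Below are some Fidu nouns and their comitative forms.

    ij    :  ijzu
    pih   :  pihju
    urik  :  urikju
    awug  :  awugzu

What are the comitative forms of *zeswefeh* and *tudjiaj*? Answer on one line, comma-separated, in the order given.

The pattern is voicing of the final consonant: -ju when the stem ends in a voiceless consonant (*pih*, *urik*); -zu when the stem ends in a voiced consonant (*ij*, *awug*).
The final consonant of *zeswefeh* is /h/, which is voiceless, so the suffix is -ju, giving *zeswefehju*.
Since the final consonant of *tudjiaj* is /j/ (voiced), it takes -zu, giving *tudjiajzu*.

zeswefehju, tudjiajzu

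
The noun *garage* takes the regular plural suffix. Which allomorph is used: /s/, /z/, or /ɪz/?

The stem *garage* ends in a sibilant (/s, z, ʃ, ʒ, tʃ, dʒ/).
The plural suffix surfaces as /ɪz/ after sibilants, /s/ after other voiceless consonants, and /z/ after other voiced sounds.
So the plural -s on *garage* is pronounced /ɪz/.

/ɪz/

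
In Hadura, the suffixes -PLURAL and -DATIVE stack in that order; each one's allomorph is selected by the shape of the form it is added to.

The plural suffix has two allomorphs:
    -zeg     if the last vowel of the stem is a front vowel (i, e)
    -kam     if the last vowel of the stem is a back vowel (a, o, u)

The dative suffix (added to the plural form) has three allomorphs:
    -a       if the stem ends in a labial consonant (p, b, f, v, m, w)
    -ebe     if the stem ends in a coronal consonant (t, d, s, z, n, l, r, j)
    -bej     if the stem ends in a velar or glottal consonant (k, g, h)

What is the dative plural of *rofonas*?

rofonaskama

*rofonas*: last vowel = /a/, a back vowel → -kam → *rofonaskam*.
Since the final consonant of the plural form *rofonaskam* is /m/ (labial), it takes -a, giving *rofonaskama*.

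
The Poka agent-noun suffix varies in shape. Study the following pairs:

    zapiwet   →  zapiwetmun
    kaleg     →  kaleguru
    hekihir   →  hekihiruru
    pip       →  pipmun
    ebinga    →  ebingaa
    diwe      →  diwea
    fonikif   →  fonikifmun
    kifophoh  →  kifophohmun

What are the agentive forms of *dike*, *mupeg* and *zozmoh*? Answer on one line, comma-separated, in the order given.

dikea, mupeguru, zozmohmun

The suffix is conditioned by the final sound: -mun when the stem ends in a voiceless consonant (*zapiwet*, *pip*, *fonikif*, *kifophoh*); -uru when the stem ends in a voiced consonant (*kaleg*, *hekihir*); -a when the stem ends in a vowel (*ebinga*, *diwe*).
The final sound of *dike* is /e/, which is a vowel, so the suffix is -a, giving *dikea*.
*mupeg*: final sound = /g/, a voiced consonant → -uru → *mupeguru*.
*zozmoh* — final sound /h/ (a voiceless consonant) → -mun → *zozmohmun*.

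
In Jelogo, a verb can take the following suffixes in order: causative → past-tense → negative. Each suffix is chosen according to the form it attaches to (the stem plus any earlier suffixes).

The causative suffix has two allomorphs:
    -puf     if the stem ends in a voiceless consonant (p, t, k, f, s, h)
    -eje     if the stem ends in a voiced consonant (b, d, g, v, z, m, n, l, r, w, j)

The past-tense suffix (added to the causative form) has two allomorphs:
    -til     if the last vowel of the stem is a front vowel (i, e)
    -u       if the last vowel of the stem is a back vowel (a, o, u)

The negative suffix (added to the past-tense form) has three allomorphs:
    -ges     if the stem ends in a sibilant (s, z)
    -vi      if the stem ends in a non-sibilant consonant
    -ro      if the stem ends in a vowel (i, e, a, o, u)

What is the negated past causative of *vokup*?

Since the final consonant of *vokup* is /p/ (voiceless), it takes -puf, giving *vokuppuf*.
The last vowel of the causative form *vokuppuf* is /u/, which is a back vowel, so the past-tense suffix is -u, giving *vokuppufu*.
The past-tense form *vokuppufu* — final sound /u/ (a vowel) → -ro → *vokuppufuro*.

vokuppufuro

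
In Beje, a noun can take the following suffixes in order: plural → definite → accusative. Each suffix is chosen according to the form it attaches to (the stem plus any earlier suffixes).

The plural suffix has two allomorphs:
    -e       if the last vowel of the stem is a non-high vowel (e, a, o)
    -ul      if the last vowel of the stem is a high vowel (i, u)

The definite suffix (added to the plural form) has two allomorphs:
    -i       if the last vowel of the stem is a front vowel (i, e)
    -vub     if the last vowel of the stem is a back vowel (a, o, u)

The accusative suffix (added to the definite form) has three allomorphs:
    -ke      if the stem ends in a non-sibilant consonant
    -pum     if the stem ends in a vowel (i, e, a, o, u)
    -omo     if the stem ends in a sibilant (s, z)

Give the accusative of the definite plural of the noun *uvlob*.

uvlobeipum

*uvlob*: last vowel = /o/, a non-high vowel → -e → *uvlobe*.
The last vowel of the plural form *uvlobe* is /e/, which is a front vowel, so the definite suffix is -i, giving *uvlobei*.
Since the final sound of the definite form *uvlobei* is /i/ (a vowel), it takes -pum, giving *uvlobeipum*.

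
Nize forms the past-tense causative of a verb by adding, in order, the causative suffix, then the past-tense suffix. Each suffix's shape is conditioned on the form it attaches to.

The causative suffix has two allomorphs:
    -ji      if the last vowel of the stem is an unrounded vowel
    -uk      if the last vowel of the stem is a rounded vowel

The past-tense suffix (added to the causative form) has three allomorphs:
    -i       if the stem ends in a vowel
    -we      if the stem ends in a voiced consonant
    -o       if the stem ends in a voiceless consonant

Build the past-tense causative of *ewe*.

*ewe* — last vowel /e/ (an unrounded vowel) → -ji → *eweji*.
The final sound of the causative form *eweji* is /i/, which is a vowel, so the past-tense suffix is -i, giving *ewejii*.

ewejii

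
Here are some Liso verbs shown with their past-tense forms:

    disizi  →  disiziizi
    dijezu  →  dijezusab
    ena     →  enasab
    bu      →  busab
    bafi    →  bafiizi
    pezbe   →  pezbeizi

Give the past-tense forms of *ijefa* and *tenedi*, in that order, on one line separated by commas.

The alternation tracks the last vowel of the stem — -izi when the last vowel of the stem is a front vowel (*disizi*, *bafi*, *pezbe*); -sab when the last vowel of the stem is a back vowel (*dijezu*, *ena*, *bu*).
*ijefa*: last vowel = /a/, a back vowel → -sab → *ijefasab*.
*tenedi* — last vowel /i/ (a front vowel) → -izi → *tenediizi*.

ijefasab, tenediizi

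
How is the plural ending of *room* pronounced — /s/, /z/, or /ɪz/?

The stem *room* ends in a voiced non-sibilant sound.
The plural suffix surfaces as /ɪz/ after sibilants, /s/ after other voiceless consonants, and /z/ after other voiced sounds.
So the plural -s on *room* is pronounced /z/.

/z/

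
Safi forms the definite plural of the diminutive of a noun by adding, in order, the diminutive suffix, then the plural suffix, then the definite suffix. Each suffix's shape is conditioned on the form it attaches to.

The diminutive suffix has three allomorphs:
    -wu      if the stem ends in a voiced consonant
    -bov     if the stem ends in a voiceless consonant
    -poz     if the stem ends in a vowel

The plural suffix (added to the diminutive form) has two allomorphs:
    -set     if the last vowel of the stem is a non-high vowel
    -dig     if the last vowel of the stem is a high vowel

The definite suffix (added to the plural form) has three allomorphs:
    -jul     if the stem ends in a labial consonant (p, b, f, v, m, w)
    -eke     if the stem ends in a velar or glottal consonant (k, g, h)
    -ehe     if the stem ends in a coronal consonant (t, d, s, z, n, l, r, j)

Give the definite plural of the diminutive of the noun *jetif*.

jetifbovsetehe

*jetif* — final sound /f/ (a voiceless consonant) → -bov → *jetifbov*.
The diminutive form *jetifbov* — last vowel /o/ (a non-high vowel) → -set → *jetifbovset*.
The plural form *jetifbovset*: final consonant = /t/, coronal → -ehe → *jetifbovsetehe*.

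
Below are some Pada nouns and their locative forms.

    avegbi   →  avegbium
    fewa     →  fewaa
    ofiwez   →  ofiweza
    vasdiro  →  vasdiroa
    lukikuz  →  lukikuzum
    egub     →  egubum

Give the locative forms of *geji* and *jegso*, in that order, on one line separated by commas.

gejium, jegsoa

Looking at the last vowel of each stem: -um when the last vowel of the stem is a high vowel (*avegbi*, *lukikuz*, *egub*); -a when the last vowel of the stem is a non-high vowel (*fewa*, *ofiwez*, *vasdiro*).
*geji*: last vowel = /i/, a high vowel → -um → *gejium*.
*jegso*: last vowel = /o/, a non-high vowel → -a → *jegsoa*.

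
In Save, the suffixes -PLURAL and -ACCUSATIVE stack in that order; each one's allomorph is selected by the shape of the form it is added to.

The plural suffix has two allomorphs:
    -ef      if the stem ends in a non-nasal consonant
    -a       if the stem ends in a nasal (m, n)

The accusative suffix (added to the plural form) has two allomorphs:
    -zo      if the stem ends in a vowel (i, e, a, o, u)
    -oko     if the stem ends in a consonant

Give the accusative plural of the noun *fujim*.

The final consonant of *fujim* is /m/, which is a nasal, so the plural suffix is -a, giving *fujima*.
The plural form *fujima*: final sound = /a/, a vowel → -zo → *fujimazo*.

fujimazo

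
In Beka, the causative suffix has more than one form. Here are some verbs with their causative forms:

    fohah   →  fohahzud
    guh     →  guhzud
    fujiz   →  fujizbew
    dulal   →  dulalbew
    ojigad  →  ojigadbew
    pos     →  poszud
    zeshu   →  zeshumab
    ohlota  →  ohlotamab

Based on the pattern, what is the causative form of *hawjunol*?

The suffix is conditioned by the final sound: -zud when the stem ends in a voiceless consonant (*fohah*, *guh*, *pos*); -bew when the stem ends in a voiced consonant (*fujiz*, *dulal*, *ojigad*); -mab when the stem ends in a vowel (*zeshu*, *ohlota*).
*hawjunol*: final sound = /l/, a voiced consonant → -bew → *hawjunolbew*.

hawjunolbew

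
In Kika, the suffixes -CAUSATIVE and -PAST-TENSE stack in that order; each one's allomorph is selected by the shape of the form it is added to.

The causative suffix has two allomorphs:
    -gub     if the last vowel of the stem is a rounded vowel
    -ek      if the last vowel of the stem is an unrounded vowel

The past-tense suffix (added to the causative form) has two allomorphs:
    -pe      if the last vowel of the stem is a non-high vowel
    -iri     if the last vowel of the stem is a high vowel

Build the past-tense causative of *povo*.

povogubiri

*povo* — last vowel /o/ (a rounded vowel) → -gub → *povogub*.
The last vowel of the causative form *povogub* is /u/, which is a high vowel, so the past-tense suffix is -iri, giving *povogubiri*.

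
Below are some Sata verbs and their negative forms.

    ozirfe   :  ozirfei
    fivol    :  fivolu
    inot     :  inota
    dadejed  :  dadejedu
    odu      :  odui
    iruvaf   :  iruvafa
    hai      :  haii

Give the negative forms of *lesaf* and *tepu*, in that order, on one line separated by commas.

The alternation tracks the final sound of the stem — -a when the stem ends in a voiceless consonant (*inot*, *iruvaf*); -u when the stem ends in a voiced consonant (*fivol*, *dadejed*); -i when the stem ends in a vowel (*ozirfe*, *odu*, *hai*).
*lesaf* — final sound /f/ (a voiceless consonant) → -a → *lesafa*.
Since the final sound of *tepu* is /u/ (a vowel), it takes -i, giving *tepui*.

lesafa, tepui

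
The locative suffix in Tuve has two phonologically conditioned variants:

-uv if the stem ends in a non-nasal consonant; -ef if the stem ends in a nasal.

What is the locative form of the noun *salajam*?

The final consonant of *salajam* is /m/, which is a nasal, so the suffix is -ef, giving *salajamef*.

salajamef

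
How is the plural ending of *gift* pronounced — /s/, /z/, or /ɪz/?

/s/

The stem *gift* ends in a voiceless non-sibilant consonant.
The plural suffix surfaces as /ɪz/ after sibilants, /s/ after other voiceless consonants, and /z/ after other voiced sounds.
So the plural -s on *gift* is pronounced /s/.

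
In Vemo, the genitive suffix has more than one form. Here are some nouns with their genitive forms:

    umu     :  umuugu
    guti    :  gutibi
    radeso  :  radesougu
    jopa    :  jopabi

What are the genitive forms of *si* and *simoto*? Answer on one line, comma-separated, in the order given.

sibi, simotougu

The alternation tracks the last vowel of the stem — -ugu when the last vowel of the stem is a rounded vowel (*umu*, *radeso*); -bi when the last vowel of the stem is an unrounded vowel (*guti*, *jopa*).
*si* — last vowel /i/ (an unrounded vowel) → -bi → *sibi*.
The last vowel of *simoto* is /o/, which is a rounded vowel, so the suffix is -ugu, giving *simotougu*.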